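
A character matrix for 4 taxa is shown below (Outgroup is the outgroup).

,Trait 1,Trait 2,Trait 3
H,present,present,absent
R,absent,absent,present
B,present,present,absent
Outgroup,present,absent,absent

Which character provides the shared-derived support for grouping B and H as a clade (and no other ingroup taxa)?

Character polarity is set by the outgroup: the derived state is whichever differs from the outgroup's state, so for Trait 1 the derived state is 'absent', and for the remaining characters it is 'present'.
Trait 1: derived state 'absent' in R only — an autapomorphy, so it tells us nothing about relationships among taxa.
Trait 2: derived state 'present' in B and H only — synapomorphy for {B, H}.
Trait 3: derived state 'present' in R only — an autapomorphy, so it tells us nothing about relationships among taxa.
Most parsimonious ingroup topology: ((H,B),R).
The clade {B, H} is supported by Trait 2: its derived state 'present' occurs in exactly those taxa and in no other taxon (including the outgroup).

Trait 2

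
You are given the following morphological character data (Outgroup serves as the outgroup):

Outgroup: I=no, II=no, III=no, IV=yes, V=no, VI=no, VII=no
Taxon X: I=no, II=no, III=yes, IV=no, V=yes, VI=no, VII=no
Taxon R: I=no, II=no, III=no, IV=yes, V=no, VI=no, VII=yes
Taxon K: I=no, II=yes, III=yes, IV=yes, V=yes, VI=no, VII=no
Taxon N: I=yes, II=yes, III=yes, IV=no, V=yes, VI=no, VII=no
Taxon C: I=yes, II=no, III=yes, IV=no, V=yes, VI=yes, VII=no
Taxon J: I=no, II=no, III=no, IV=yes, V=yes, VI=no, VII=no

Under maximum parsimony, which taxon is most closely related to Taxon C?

Taxon N

Character polarity is set by the outgroup: the derived state is whichever differs from the outgroup's state, so for IV the derived state is 'no', and for the remaining characters it is 'yes'.
Only Taxon C and Taxon N show the derived state 'yes' for I, supporting them as a clade.
II (state 'yes') occurs in Taxon K and Taxon N but conflicts with the nesting implied by the other characters — most parsimoniously interpreted as homoplasy.
Only Taxon C, Taxon K, Taxon N, and Taxon X show the derived state 'yes' for III, supporting them as a clade.
Only Taxon C, Taxon N, and Taxon X show the derived state 'no' for IV, supporting them as a clade.
Only Taxon C, Taxon J, Taxon K, Taxon N, and Taxon X show the derived state 'yes' for V, supporting them as a clade.
VI: derived state 'yes' in Taxon C only — an autapomorphy, so it tells us nothing about relationships among taxa.
VII: derived state 'yes' in Taxon R only — an autapomorphy, so it tells us nothing about relationships among taxa.
Most parsimonious ingroup topology: ((((Taxon X,(Taxon N,Taxon C)),Taxon K),Taxon J),Taxon R).
Taxon C and Taxon N form a cherry on this tree, so they are sister taxa.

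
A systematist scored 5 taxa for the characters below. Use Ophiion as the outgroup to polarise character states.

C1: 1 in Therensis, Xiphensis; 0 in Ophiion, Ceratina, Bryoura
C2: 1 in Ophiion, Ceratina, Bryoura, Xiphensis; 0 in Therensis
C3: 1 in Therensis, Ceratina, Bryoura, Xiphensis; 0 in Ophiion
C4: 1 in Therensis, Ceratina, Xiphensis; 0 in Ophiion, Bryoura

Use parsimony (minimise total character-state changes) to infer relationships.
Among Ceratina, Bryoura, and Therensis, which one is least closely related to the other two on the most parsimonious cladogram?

Bryoura

Character polarity is set by the outgroup: the derived state is whichever differs from the outgroup's state, so for C2 the derived state is '0', and for the remaining characters it is '1'.
C1 (derived state '1') is shared by Therensis and Xiphensis — a synapomorphy uniting that clade.
C2: derived state '0' in Therensis only — an autapomorphy, so it tells us nothing about relationships among taxa.
All ingroup taxa share the derived state '1' for C3; it defines the ingroup but does not resolve relationships within it.
Only Ceratina, Therensis, and Xiphensis show the derived state '1' for C4, supporting them as a clade.
Most parsimonious ingroup topology: (((Therensis,Xiphensis),Ceratina),Bryoura).
Ceratina and Therensis share a more recent common ancestor with each other than either does with Bryoura, so Bryoura is the least closely related of the three.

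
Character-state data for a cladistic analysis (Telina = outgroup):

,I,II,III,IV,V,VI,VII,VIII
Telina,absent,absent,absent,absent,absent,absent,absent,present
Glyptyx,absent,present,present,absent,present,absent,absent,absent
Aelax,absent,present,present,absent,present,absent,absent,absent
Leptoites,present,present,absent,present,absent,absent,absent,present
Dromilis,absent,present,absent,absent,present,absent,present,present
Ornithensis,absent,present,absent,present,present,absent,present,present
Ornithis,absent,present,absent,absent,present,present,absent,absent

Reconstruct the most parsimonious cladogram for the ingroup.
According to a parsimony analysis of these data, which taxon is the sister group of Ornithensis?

Dromilis

Character polarity is set by the outgroup: the derived state is whichever differs from the outgroup's state, so for VIII the derived state is 'absent', and for the remaining characters it is 'present'.
I: derived state 'present' in Leptoites only — an autapomorphy, so it tells us nothing about relationships among taxa.
II (derived state 'present') is shared by all ingroup taxa — unites the whole ingroup.
III (derived state 'present') is shared by Aelax and Glyptyx — a synapomorphy uniting that clade.
IV groups Leptoites and Ornithensis, which is incompatible with the clades supported by the remaining characters; treating it as convergent (homoplasy) costs fewer steps than any alternative tree.
V (derived state 'present') is shared by Aelax, Dromilis, Glyptyx, Ornithensis, and Ornithis — a synapomorphy uniting that clade.
VI (derived state 'present') is unique to Ornithis (autapomorphy; uninformative for grouping).
VII: derived state 'present' in Dromilis and Ornithensis only — synapomorphy for {Dromilis, Ornithensis}.
VIII: derived state 'absent' in Aelax, Glyptyx, and Ornithis only — synapomorphy for {Aelax, Glyptyx, Ornithis}.
Most parsimonious ingroup topology: ((((Glyptyx,Aelax),Ornithis),(Dromilis,Ornithensis)),Leptoites).
Ornithensis and Dromilis form a cherry on this tree, so they are sister taxa.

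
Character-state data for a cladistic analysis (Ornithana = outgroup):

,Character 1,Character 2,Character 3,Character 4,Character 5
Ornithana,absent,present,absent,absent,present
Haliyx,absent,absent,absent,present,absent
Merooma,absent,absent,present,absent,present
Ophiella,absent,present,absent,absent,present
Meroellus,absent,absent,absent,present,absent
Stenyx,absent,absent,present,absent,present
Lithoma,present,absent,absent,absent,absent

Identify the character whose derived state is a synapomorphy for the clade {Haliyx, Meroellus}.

Character 4

Character polarity is set by the outgroup: the derived state is whichever differs from the outgroup's state, so for Character 2, Character 5 the derived state is 'absent', and for the remaining characters it is 'present'.
Character 1 (derived state 'present') is unique to Lithoma (autapomorphy; uninformative for grouping).
Character 2 (derived state 'absent') is shared by Haliyx, Lithoma, Meroellus, Merooma, and Stenyx — a synapomorphy uniting that clade.
Only Merooma and Stenyx show the derived state 'present' for Character 3, supporting them as a clade.
Character 4: derived state 'present' in Haliyx and Meroellus only — synapomorphy for {Haliyx, Meroellus}.
Character 5: derived state 'absent' in Haliyx, Lithoma, and Meroellus only — synapomorphy for {Haliyx, Lithoma, Meroellus}.
Most parsimonious ingroup topology: ((((Haliyx,Meroellus),Lithoma),(Merooma,Stenyx)),Ophiella).
The clade {Haliyx, Meroellus} is supported by Character 4: its derived state 'present' occurs in exactly those taxa and in no other taxon (including the outgroup).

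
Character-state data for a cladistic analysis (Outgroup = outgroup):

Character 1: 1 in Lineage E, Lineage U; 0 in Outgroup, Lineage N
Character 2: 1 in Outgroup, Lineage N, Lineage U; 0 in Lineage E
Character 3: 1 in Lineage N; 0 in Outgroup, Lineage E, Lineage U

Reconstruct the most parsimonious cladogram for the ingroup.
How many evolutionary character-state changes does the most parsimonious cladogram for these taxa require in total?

3

Character polarity is set by the outgroup: the derived state is whichever differs from the outgroup's state, so for Character 2 the derived state is '0', and for the remaining characters it is '1'.
Only Lineage E and Lineage U show the derived state '1' for Character 1, supporting them as a clade.
Character 2 (derived state '0') is unique to Lineage E (autapomorphy; uninformative for grouping).
Character 3 (derived state '1') is unique to Lineage N (autapomorphy; uninformative for grouping).
Most parsimonious ingroup topology: (Lineage N,(Lineage U,Lineage E)).
Changes per character on this tree: Character 1: 1; Character 2: 1; Character 3: 1.
Total = 3.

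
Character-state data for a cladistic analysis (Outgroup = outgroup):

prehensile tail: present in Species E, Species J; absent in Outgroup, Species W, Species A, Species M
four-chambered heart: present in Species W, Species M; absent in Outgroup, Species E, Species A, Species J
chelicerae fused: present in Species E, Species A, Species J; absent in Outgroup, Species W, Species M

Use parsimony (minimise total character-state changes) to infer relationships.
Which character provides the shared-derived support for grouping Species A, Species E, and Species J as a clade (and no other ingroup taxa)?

chelicerae fused

The outgroup has state 'absent' for every character, so 'present' is the derived state throughout.
prehensile tail: derived state 'present' in Species E and Species J only — synapomorphy for {Species E, Species J}.
four-chambered heart (derived state 'present') is shared by Species M and Species W — a synapomorphy uniting that clade.
chelicerae fused (derived state 'present') is shared by Species A, Species E, and Species J — a synapomorphy uniting that clade.
Most parsimonious ingroup topology: (((Species E,Species J),Species A),(Species W,Species M)).
The clade {Species A, Species E, Species J} is supported by chelicerae fused: its derived state 'present' occurs in exactly those taxa and in no other taxon (including the outgroup).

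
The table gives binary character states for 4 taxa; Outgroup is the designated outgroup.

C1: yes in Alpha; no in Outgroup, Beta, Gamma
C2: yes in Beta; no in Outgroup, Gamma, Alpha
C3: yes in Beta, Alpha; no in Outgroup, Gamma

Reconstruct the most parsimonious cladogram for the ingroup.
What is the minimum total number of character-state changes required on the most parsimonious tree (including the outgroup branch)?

3

The outgroup has state 'no' for every character, so 'yes' is the derived state throughout.
C1 (derived state 'yes') is unique to Alpha (autapomorphy; uninformative for grouping).
C2 (derived state 'yes') is unique to Beta (autapomorphy; uninformative for grouping).
C3 (derived state 'yes') is shared by Alpha and Beta — a synapomorphy uniting that clade.
Most parsimonious ingroup topology: ((Beta,Alpha),Gamma).
Changes per character on this tree: C1: 1; C2: 1; C3: 1.
Total = 3.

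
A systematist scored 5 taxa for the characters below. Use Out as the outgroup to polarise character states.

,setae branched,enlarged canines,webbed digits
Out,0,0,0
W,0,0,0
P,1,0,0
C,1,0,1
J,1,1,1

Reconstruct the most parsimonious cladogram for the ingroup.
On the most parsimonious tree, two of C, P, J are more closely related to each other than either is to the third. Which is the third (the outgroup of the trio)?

The outgroup has state '0' for every character, so '1' is the derived state throughout.
setae branched (derived state '1') is shared by C, J, and P — a synapomorphy uniting that clade.
enlarged canines: derived state '1' in J only — an autapomorphy, so it tells us nothing about relationships among taxa.
webbed digits (derived state '1') is shared by C and J — a synapomorphy uniting that clade.
Most parsimonious ingroup topology: (W,(P,(C,J))).
C and J share a more recent common ancestor with each other than either does with P, so P is the least closely related of the three.

P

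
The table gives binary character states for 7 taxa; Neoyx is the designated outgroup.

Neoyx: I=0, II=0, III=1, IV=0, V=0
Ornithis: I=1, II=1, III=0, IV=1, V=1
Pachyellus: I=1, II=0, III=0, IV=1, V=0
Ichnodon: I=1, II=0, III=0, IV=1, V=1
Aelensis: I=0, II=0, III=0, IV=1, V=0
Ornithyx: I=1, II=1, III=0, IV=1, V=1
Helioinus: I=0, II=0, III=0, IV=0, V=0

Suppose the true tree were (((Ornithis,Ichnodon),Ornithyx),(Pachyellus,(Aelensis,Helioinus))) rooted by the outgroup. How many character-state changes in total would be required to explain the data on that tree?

8

Map each character onto (((Ornithis,Ichnodon),Ornithyx),(Pachyellus,(Aelensis,Helioinus))) (rooted by Neoyx) and count the minimum state changes it requires (Fitch parsimony):
I: 2; II: 2; III: 1; IV: 2; V: 1.
Total tree length = 8.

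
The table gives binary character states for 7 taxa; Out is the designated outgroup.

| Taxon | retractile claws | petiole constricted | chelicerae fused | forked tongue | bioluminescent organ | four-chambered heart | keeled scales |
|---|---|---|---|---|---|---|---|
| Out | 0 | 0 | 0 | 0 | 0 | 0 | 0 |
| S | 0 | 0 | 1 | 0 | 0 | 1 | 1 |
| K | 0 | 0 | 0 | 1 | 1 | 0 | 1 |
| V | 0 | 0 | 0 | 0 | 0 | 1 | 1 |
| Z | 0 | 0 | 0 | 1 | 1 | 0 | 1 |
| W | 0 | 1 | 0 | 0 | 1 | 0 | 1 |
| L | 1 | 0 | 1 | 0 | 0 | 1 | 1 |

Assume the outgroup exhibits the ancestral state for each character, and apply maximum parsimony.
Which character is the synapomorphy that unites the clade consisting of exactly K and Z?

forked tongue

The outgroup has state '0' for every character, so '1' is the derived state throughout.
retractile claws: derived state '1' in L only — an autapomorphy, so it tells us nothing about relationships among taxa.
petiole constricted (derived state '1') is unique to W (autapomorphy; uninformative for grouping).
chelicerae fused (derived state '1') is shared by L and S — a synapomorphy uniting that clade.
forked tongue: derived state '1' in K and Z only — synapomorphy for {K, Z}.
bioluminescent organ (derived state '1') is shared by K, W, and Z — a synapomorphy uniting that clade.
Only L, S, and V show the derived state '1' for four-chambered heart, supporting them as a clade.
keeled scales (derived state '1') is shared by all ingroup taxa — unites the whole ingroup.
Most parsimonious ingroup topology: (((S,L),V),((K,Z),W)).
The clade {K, Z} is supported by forked tongue: its derived state '1' occurs in exactly those taxa and in no other taxon (including the outgroup).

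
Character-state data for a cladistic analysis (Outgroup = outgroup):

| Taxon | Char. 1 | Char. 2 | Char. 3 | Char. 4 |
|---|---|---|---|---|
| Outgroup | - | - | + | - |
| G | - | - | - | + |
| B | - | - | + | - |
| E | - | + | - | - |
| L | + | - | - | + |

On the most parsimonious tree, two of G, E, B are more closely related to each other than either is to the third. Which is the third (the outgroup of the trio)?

Character polarity is set by the outgroup: the derived state is whichever differs from the outgroup's state, so for Char. 3 the derived state is '-', and for the remaining characters it is '+'.
Char. 1 (derived state '+') is unique to L (autapomorphy; uninformative for grouping).
Char. 2: derived state '+' in E only — an autapomorphy, so it tells us nothing about relationships among taxa.
Only E, G, and L show the derived state '-' for Char. 3, supporting them as a clade.
Only G and L show the derived state '+' for Char. 4, supporting them as a clade.
Most parsimonious ingroup topology: (((G,L),E),B).
E and G share a more recent common ancestor with each other than either does with B, so B is the least closely related of the three.

B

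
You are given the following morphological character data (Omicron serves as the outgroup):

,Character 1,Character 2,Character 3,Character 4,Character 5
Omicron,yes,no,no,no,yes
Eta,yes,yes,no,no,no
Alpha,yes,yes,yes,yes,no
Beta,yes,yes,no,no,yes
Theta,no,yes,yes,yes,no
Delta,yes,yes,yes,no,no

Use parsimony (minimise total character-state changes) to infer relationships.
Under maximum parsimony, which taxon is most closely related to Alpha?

Theta

Character polarity is set by the outgroup: the derived state is whichever differs from the outgroup's state, so for Character 1, Character 5 the derived state is 'no', and for the remaining characters it is 'yes'.
Character 1: derived state 'no' in Theta only — an autapomorphy, so it tells us nothing about relationships among taxa.
Character 2 (derived state 'yes') is shared by all ingroup taxa — unites the whole ingroup.
Character 3: derived state 'yes' in Alpha, Delta, and Theta only — synapomorphy for {Alpha, Delta, Theta}.
Character 4 (derived state 'yes') is shared by Alpha and Theta — a synapomorphy uniting that clade.
Only Alpha, Delta, Eta, and Theta show the derived state 'no' for Character 5, supporting them as a clade.
Most parsimonious ingroup topology: ((Eta,((Alpha,Theta),Delta)),Beta).
Alpha and Theta form a cherry on this tree, so they are sister taxa.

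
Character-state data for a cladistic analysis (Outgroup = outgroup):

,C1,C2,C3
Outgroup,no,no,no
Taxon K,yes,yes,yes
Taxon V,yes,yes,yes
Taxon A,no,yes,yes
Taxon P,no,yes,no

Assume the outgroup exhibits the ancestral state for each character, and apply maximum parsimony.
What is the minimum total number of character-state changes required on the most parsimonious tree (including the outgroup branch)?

3

The outgroup has state 'no' for every character, so 'yes' is the derived state throughout.
Only Taxon K and Taxon V show the derived state 'yes' for C1, supporting them as a clade.
All ingroup taxa share the derived state 'yes' for C2; it defines the ingroup but does not resolve relationships within it.
Only Taxon A, Taxon K, and Taxon V show the derived state 'yes' for C3, supporting them as a clade.
Most parsimonious ingroup topology: (((Taxon K,Taxon V),Taxon A),Taxon P).
Changes per character on this tree: C1: 1; C2: 1; C3: 1.
Total = 3.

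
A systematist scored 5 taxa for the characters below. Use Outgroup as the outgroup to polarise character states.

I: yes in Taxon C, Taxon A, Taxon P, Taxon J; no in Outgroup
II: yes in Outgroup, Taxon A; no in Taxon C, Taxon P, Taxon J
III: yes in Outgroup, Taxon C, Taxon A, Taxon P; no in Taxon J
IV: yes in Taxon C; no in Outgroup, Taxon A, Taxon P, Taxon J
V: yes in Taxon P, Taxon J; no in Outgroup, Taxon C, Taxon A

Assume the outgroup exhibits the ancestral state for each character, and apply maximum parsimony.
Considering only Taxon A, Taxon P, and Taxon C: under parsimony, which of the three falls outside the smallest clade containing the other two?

Character polarity is set by the outgroup: the derived state is whichever differs from the outgroup's state, so for II, III the derived state is 'no', and for the remaining characters it is 'yes'.
I (derived state 'yes') is shared by all ingroup taxa — unites the whole ingroup.
II (derived state 'no') is shared by Taxon C, Taxon J, and Taxon P — a synapomorphy uniting that clade.
III: derived state 'no' in Taxon J only — an autapomorphy, so it tells us nothing about relationships among taxa.
IV (derived state 'yes') is unique to Taxon C (autapomorphy; uninformative for grouping).
V: derived state 'yes' in Taxon J and Taxon P only — synapomorphy for {Taxon J, Taxon P}.
Most parsimonious ingroup topology: ((Taxon C,(Taxon P,Taxon J)),Taxon A).
Taxon P and Taxon C share a more recent common ancestor with each other than either does with Taxon A, so Taxon A is the least closely related of the three.

Taxon A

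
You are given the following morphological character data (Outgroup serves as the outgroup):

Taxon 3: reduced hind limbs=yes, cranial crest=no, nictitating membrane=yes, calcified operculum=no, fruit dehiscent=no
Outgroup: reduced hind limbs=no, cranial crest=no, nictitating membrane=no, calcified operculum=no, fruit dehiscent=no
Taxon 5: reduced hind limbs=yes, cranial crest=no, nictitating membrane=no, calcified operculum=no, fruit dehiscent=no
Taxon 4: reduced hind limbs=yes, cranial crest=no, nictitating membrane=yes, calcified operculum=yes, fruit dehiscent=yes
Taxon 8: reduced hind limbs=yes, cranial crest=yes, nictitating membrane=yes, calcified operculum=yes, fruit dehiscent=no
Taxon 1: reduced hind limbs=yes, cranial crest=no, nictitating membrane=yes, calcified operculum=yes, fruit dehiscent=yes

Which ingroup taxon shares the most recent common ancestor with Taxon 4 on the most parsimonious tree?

Taxon 1

The outgroup has state 'no' for every character, so 'yes' is the derived state throughout.
reduced hind limbs (derived state 'yes') is shared by all ingroup taxa — unites the whole ingroup.
cranial crest (derived state 'yes') is unique to Taxon 8 (autapomorphy; uninformative for grouping).
nictitating membrane: derived state 'yes' in Taxon 1, Taxon 3, Taxon 4, and Taxon 8 only — synapomorphy for {Taxon 1, Taxon 3, Taxon 4, Taxon 8}.
calcified operculum: derived state 'yes' in Taxon 1, Taxon 4, and Taxon 8 only — synapomorphy for {Taxon 1, Taxon 4, Taxon 8}.
fruit dehiscent: derived state 'yes' in Taxon 1 and Taxon 4 only — synapomorphy for {Taxon 1, Taxon 4}.
Most parsimonious ingroup topology: ((((Taxon 1,Taxon 4),Taxon 8),Taxon 3),Taxon 5).
Taxon 4 and Taxon 1 form a cherry on this tree, so they are sister taxa.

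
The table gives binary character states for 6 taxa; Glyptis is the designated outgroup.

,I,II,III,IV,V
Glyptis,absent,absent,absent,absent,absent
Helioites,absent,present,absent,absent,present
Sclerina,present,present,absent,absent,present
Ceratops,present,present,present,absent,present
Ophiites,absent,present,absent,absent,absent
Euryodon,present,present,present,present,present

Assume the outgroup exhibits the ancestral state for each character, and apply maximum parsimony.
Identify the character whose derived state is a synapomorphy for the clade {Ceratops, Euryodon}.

The outgroup has state 'absent' for every character, so 'present' is the derived state throughout.
I: derived state 'present' in Ceratops, Euryodon, and Sclerina only — synapomorphy for {Ceratops, Euryodon, Sclerina}.
II (derived state 'present') is shared by all ingroup taxa — unites the whole ingroup.
III: derived state 'present' in Ceratops and Euryodon only — synapomorphy for {Ceratops, Euryodon}.
IV (derived state 'present') is unique to Euryodon (autapomorphy; uninformative for grouping).
V: derived state 'present' in Ceratops, Euryodon, Helioites, and Sclerina only — synapomorphy for {Ceratops, Euryodon, Helioites, Sclerina}.
Most parsimonious ingroup topology: ((Helioites,(Sclerina,(Ceratops,Euryodon))),Ophiites).
The clade {Ceratops, Euryodon} is supported by III: its derived state 'present' occurs in exactly those taxa and in no other taxon (including the outgroup).

III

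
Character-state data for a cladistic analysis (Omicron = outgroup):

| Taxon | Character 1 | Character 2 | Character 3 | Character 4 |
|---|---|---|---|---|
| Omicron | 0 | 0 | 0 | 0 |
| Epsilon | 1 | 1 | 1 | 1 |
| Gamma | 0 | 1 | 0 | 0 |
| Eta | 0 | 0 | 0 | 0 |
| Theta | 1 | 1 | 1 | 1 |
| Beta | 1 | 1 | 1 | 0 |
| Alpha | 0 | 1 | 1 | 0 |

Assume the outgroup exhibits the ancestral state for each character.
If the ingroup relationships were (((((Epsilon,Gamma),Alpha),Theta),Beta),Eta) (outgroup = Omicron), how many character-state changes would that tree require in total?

Map each character onto (((((Epsilon,Gamma),Alpha),Theta),Beta),Eta) (rooted by Omicron) and count the minimum state changes it requires (Fitch parsimony):
Character 1: 3; Character 2: 1; Character 3: 2; Character 4: 2.
Total tree length = 8.

8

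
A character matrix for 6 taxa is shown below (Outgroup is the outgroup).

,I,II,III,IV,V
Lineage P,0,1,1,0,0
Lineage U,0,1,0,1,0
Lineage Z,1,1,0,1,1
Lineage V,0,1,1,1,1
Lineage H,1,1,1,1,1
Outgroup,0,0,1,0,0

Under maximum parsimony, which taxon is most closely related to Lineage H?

Character polarity is set by the outgroup: the derived state is whichever differs from the outgroup's state, so for III the derived state is '0', and for the remaining characters it is '1'.
I (derived state '1') is shared by Lineage H and Lineage Z — a synapomorphy uniting that clade.
II (derived state '1') is shared by all ingroup taxa — unites the whole ingroup.
III groups Lineage U and Lineage Z, which is incompatible with the clades supported by the remaining characters; treating it as convergent (homoplasy) costs fewer steps than any alternative tree.
Only Lineage H, Lineage U, Lineage V, and Lineage Z show the derived state '1' for IV, supporting them as a clade.
V (derived state '1') is shared by Lineage H, Lineage V, and Lineage Z — a synapomorphy uniting that clade.
Most parsimonious ingroup topology: (((Lineage V,(Lineage Z,Lineage H)),Lineage U),Lineage P).
Lineage H and Lineage Z form a cherry on this tree, so they are sister taxa.

Lineage Z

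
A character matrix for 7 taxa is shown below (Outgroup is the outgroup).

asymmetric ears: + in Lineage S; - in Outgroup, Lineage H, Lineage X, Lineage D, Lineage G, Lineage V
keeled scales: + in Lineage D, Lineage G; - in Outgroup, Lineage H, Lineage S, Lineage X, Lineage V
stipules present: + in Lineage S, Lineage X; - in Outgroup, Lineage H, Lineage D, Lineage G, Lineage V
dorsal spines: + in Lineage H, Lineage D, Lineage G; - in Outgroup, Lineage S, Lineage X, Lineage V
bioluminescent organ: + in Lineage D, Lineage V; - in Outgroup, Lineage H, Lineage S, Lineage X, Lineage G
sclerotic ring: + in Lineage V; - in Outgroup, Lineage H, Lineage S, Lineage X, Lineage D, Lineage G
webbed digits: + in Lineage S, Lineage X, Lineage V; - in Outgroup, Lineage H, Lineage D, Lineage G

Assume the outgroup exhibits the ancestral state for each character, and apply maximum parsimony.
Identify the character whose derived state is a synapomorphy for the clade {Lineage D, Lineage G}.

keeled scales

The outgroup has state '-' for every character, so '+' is the derived state throughout.
asymmetric ears: derived state '+' in Lineage S only — an autapomorphy, so it tells us nothing about relationships among taxa.
keeled scales: derived state '+' in Lineage D and Lineage G only — synapomorphy for {Lineage D, Lineage G}.
stipules present (derived state '+') is shared by Lineage S and Lineage X — a synapomorphy uniting that clade.
dorsal spines: derived state '+' in Lineage D, Lineage G, and Lineage H only — synapomorphy for {Lineage D, Lineage G, Lineage H}.
bioluminescent organ groups Lineage D and Lineage V, which is incompatible with the clades supported by the remaining characters; treating it as convergent (homoplasy) costs fewer steps than any alternative tree.
sclerotic ring (derived state '+') is unique to Lineage V (autapomorphy; uninformative for grouping).
webbed digits: derived state '+' in Lineage S, Lineage V, and Lineage X only — synapomorphy for {Lineage S, Lineage V, Lineage X}.
Most parsimonious ingroup topology: ((Lineage H,(Lineage D,Lineage G)),((Lineage S,Lineage X),Lineage V)).
The clade {Lineage D, Lineage G} is supported by keeled scales: its derived state '+' occurs in exactly those taxa and in no other taxon (including the outgroup).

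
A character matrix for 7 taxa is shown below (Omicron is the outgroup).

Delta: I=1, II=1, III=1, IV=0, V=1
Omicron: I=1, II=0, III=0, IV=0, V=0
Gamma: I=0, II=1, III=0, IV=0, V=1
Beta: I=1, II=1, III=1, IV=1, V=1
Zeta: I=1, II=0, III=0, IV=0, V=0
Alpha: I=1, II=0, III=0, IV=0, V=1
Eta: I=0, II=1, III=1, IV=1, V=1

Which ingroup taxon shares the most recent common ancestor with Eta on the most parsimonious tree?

Character polarity is set by the outgroup: the derived state is whichever differs from the outgroup's state, so for I the derived state is '0', and for the remaining characters it is '1'.
I groups Eta and Gamma, which is incompatible with the clades supported by the remaining characters; treating it as convergent (homoplasy) costs fewer steps than any alternative tree.
II: derived state '1' in Beta, Delta, Eta, and Gamma only — synapomorphy for {Beta, Delta, Eta, Gamma}.
III: derived state '1' in Beta, Delta, and Eta only — synapomorphy for {Beta, Delta, Eta}.
IV: derived state '1' in Beta and Eta only — synapomorphy for {Beta, Eta}.
V: derived state '1' in Alpha, Beta, Delta, Eta, and Gamma only — synapomorphy for {Alpha, Beta, Delta, Eta, Gamma}.
Most parsimonious ingroup topology: (((((Eta,Beta),Delta),Gamma),Alpha),Zeta).
Eta and Beta form a cherry on this tree, so they are sister taxa.

Beta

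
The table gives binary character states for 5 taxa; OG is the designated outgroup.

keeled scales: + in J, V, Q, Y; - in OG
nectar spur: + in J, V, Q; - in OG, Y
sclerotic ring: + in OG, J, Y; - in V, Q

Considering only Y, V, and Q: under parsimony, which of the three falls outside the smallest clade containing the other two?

Character polarity is set by the outgroup: the derived state is whichever differs from the outgroup's state, so for sclerotic ring the derived state is '-', and for the remaining characters it is '+'.
keeled scales (derived state '+') is shared by all ingroup taxa — unites the whole ingroup.
nectar spur (derived state '+') is shared by J, Q, and V — a synapomorphy uniting that clade.
sclerotic ring (derived state '-') is shared by Q and V — a synapomorphy uniting that clade.
Most parsimonious ingroup topology: ((J,(V,Q)),Y).
V and Q share a more recent common ancestor with each other than either does with Y, so Y is the least closely related of the three.

Y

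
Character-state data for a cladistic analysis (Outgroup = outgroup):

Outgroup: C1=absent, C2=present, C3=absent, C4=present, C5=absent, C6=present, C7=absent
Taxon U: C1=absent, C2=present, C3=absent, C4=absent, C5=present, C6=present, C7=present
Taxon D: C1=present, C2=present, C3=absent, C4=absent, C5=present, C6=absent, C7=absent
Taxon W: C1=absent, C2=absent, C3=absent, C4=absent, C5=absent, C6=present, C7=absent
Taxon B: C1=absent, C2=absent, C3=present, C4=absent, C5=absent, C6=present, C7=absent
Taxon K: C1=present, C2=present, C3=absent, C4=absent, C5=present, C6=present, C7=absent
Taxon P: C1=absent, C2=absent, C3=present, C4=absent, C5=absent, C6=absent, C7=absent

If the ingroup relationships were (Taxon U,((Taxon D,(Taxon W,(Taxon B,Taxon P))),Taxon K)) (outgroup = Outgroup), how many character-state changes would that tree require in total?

10

Map each character onto (Taxon U,((Taxon D,(Taxon W,(Taxon B,Taxon P))),Taxon K)) (rooted by Outgroup) and count the minimum state changes it requires (Fitch parsimony):
C1: 2; C2: 1; C3: 1; C4: 1; C5: 2; C6: 2; C7: 1.
Total tree length = 10.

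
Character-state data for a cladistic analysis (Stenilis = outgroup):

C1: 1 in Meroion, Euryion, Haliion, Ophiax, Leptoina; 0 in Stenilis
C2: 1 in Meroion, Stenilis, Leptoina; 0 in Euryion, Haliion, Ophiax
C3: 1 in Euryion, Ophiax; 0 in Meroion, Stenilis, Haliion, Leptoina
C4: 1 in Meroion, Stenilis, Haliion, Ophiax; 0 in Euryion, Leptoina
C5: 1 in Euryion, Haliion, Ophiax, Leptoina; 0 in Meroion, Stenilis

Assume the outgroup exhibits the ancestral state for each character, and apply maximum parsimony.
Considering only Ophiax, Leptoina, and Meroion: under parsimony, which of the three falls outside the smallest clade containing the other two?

Meroion

Character polarity is set by the outgroup: the derived state is whichever differs from the outgroup's state, so for C2, C4 the derived state is '0', and for the remaining characters it is '1'.
C1 (derived state '1') is shared by all ingroup taxa — unites the whole ingroup.
Only Euryion, Haliion, and Ophiax show the derived state '0' for C2, supporting them as a clade.
C3 (derived state '1') is shared by Euryion and Ophiax — a synapomorphy uniting that clade.
C4 groups Euryion and Leptoina, which is incompatible with the clades supported by the remaining characters; treating it as convergent (homoplasy) costs fewer steps than any alternative tree.
Only Euryion, Haliion, Leptoina, and Ophiax show the derived state '1' for C5, supporting them as a clade.
Most parsimonious ingroup topology: ((((Ophiax,Euryion),Haliion),Leptoina),Meroion).
Leptoina and Ophiax share a more recent common ancestor with each other than either does with Meroion, so Meroion is the least closely related of the three.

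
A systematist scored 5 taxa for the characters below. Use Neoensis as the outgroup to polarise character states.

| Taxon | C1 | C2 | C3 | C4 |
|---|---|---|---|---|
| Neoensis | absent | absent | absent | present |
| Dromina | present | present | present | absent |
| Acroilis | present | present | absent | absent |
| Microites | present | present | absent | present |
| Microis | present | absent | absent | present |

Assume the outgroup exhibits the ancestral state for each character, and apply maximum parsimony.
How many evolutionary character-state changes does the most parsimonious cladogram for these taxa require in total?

Character polarity is set by the outgroup: the derived state is whichever differs from the outgroup's state, so for C4 the derived state is 'absent', and for the remaining characters it is 'present'.
All ingroup taxa share the derived state 'present' for C1; it defines the ingroup but does not resolve relationships within it.
Only Acroilis, Dromina, and Microites show the derived state 'present' for C2, supporting them as a clade.
C3 (derived state 'present') is unique to Dromina (autapomorphy; uninformative for grouping).
Only Acroilis and Dromina show the derived state 'absent' for C4, supporting them as a clade.
Most parsimonious ingroup topology: (((Dromina,Acroilis),Microites),Microis).
Changes per character on this tree: C1: 1; C2: 1; C3: 1; C4: 1.
Total = 4.

4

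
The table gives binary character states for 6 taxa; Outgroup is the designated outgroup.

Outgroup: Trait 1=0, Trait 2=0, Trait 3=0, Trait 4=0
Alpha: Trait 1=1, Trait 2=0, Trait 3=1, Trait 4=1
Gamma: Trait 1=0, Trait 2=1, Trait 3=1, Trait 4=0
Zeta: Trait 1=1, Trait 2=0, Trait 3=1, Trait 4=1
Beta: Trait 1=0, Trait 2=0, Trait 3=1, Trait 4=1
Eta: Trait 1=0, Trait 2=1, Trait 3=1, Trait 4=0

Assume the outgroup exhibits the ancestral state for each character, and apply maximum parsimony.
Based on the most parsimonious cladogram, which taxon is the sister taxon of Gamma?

Eta

The outgroup has state '0' for every character, so '1' is the derived state throughout.
Only Alpha and Zeta show the derived state '1' for Trait 1, supporting them as a clade.
Trait 2 (derived state '1') is shared by Eta and Gamma — a synapomorphy uniting that clade.
Trait 3 (derived state '1') is shared by all ingroup taxa — unites the whole ingroup.
Trait 4: derived state '1' in Alpha, Beta, and Zeta only — synapomorphy for {Alpha, Beta, Zeta}.
Most parsimonious ingroup topology: (((Alpha,Zeta),Beta),(Gamma,Eta)).
Gamma and Eta form a cherry on this tree, so they are sister taxa.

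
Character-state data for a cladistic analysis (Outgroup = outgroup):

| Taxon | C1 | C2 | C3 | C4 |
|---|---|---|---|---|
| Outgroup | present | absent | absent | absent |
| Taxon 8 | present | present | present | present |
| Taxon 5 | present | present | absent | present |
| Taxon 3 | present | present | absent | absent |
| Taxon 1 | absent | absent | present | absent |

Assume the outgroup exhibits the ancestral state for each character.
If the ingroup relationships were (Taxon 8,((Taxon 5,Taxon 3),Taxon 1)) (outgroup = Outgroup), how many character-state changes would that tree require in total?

Map each character onto (Taxon 8,((Taxon 5,Taxon 3),Taxon 1)) (rooted by Outgroup) and count the minimum state changes it requires (Fitch parsimony):
C1: 1; C2: 2; C3: 2; C4: 2.
Total tree length = 7.

7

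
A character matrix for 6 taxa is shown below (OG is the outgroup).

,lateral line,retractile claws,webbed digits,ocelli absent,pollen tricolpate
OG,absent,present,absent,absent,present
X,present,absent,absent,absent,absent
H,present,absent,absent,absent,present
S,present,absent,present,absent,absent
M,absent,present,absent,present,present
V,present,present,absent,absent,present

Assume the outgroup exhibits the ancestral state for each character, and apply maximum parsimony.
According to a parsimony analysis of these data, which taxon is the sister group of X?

S

Character polarity is set by the outgroup: the derived state is whichever differs from the outgroup's state, so for retractile claws, pollen tricolpate the derived state is 'absent', and for the remaining characters it is 'present'.
lateral line (derived state 'present') is shared by H, S, V, and X — a synapomorphy uniting that clade.
retractile claws: derived state 'absent' in H, S, and X only — synapomorphy for {H, S, X}.
webbed digits: derived state 'present' in S only — an autapomorphy, so it tells us nothing about relationships among taxa.
ocelli absent: derived state 'present' in M only — an autapomorphy, so it tells us nothing about relationships among taxa.
pollen tricolpate: derived state 'absent' in S and X only — synapomorphy for {S, X}.
Most parsimonious ingroup topology: ((((X,S),H),V),M).
X and S form a cherry on this tree, so they are sister taxa.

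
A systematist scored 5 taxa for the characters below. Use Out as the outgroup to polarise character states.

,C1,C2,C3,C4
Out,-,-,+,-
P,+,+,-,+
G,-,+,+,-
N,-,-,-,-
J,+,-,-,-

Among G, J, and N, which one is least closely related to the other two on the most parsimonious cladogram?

Character polarity is set by the outgroup: the derived state is whichever differs from the outgroup's state, so for C3 the derived state is '-', and for the remaining characters it is '+'.
C1: derived state '+' in J and P only — synapomorphy for {J, P}.
C2 groups G and P, which is incompatible with the clades supported by the remaining characters; treating it as convergent (homoplasy) costs fewer steps than any alternative tree.
Only J, N, and P show the derived state '-' for C3, supporting them as a clade.
C4 (derived state '+') is unique to P (autapomorphy; uninformative for grouping).
Most parsimonious ingroup topology: (((P,J),N),G).
N and J share a more recent common ancestor with each other than either does with G, so G is the least closely related of the three.

G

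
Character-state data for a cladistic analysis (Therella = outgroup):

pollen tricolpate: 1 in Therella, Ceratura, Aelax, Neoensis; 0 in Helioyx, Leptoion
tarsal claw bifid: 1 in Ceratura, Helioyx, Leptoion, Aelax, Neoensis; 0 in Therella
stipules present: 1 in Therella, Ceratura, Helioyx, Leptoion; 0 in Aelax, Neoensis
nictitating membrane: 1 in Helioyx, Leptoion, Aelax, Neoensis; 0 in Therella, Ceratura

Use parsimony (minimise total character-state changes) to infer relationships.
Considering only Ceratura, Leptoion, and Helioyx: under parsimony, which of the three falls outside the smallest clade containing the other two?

Character polarity is set by the outgroup: the derived state is whichever differs from the outgroup's state, so for pollen tricolpate, stipules present the derived state is '0', and for the remaining characters it is '1'.
Only Helioyx and Leptoion show the derived state '0' for pollen tricolpate, supporting them as a clade.
All ingroup taxa share the derived state '1' for tarsal claw bifid; it defines the ingroup but does not resolve relationships within it.
stipules present (derived state '0') is shared by Aelax and Neoensis — a synapomorphy uniting that clade.
nictitating membrane (derived state '1') is shared by Aelax, Helioyx, Leptoion, and Neoensis — a synapomorphy uniting that clade.
Most parsimonious ingroup topology: (Ceratura,((Helioyx,Leptoion),(Aelax,Neoensis))).
Leptoion and Helioyx share a more recent common ancestor with each other than either does with Ceratura, so Ceratura is the least closely related of the three.

Ceratura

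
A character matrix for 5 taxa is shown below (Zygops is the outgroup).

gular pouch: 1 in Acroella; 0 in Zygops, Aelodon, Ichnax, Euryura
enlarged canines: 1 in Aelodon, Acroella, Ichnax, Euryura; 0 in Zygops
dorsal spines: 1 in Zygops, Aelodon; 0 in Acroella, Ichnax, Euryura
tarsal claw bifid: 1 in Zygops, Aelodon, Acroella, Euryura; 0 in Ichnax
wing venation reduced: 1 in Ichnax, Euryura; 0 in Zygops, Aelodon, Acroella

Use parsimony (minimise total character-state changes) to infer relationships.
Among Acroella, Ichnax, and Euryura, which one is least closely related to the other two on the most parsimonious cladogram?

Acroella

Character polarity is set by the outgroup: the derived state is whichever differs from the outgroup's state, so for dorsal spines, tarsal claw bifid the derived state is '0', and for the remaining characters it is '1'.
gular pouch: derived state '1' in Acroella only — an autapomorphy, so it tells us nothing about relationships among taxa.
enlarged canines (derived state '1') is shared by all ingroup taxa — unites the whole ingroup.
dorsal spines: derived state '0' in Acroella, Euryura, and Ichnax only — synapomorphy for {Acroella, Euryura, Ichnax}.
tarsal claw bifid (derived state '0') is unique to Ichnax (autapomorphy; uninformative for grouping).
Only Euryura and Ichnax show the derived state '1' for wing venation reduced, supporting them as a clade.
Most parsimonious ingroup topology: (Aelodon,(Acroella,(Ichnax,Euryura))).
Ichnax and Euryura share a more recent common ancestor with each other than either does with Acroella, so Acroella is the least closely related of the three.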